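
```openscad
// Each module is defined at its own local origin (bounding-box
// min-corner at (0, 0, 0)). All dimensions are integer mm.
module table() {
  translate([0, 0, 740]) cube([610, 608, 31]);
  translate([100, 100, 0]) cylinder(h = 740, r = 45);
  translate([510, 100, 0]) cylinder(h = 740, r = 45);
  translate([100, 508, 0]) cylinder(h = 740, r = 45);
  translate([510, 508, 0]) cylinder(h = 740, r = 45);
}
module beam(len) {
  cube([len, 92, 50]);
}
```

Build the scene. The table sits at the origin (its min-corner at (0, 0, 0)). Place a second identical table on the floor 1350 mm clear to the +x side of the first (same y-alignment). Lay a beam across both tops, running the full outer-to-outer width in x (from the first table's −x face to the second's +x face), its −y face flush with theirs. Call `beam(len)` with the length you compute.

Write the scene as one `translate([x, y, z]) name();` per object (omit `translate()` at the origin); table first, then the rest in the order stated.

table();
translate([1960, 0, 0]) table();
translate([0, 0, 771]) beam(2570);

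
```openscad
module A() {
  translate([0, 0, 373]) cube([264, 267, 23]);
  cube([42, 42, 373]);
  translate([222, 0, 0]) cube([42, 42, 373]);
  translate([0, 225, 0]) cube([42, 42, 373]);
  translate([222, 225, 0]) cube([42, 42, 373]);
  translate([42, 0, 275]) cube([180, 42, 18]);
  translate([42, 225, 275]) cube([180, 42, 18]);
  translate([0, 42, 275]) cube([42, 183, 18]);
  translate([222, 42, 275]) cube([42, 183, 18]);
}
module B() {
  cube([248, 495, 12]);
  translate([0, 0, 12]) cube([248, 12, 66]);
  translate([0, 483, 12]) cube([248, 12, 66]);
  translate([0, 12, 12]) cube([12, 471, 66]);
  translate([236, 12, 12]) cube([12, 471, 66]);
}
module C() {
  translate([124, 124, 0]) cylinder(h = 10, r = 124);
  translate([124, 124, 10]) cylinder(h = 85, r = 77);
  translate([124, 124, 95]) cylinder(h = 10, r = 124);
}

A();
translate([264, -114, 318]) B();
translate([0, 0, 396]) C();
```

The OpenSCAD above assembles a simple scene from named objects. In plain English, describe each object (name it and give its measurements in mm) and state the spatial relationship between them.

A is a four-legged stool. The seat is a 264×267×23 mm slab whose top surface is at z = 396 mm; four square legs, each 42×42 mm in cross-section, run from the floor (z = 0) to the underside of the seat, each flush with a corner of the seat. Four stretchers, 42 mm wide and 18 mm tall, connect adjacent legs with their undersides at z = 275 mm, each running between the inner faces of the legs it joins and aligned with the legs' outer faces on the other axis.

B is an open storage box with external size 248×495×78 mm and wall thickness 12 mm (the base is also 12 mm thick). The base covers the whole footprint; the four walls stand on the base, with the y-facing walls full-width and the x-facing walls fitting between their inner faces.

C is a spool: two coaxial disc flanges of radius 124 mm and thickness 10 mm, joined by a core cylinder of radius 77 mm and height 85 mm. The lower flange rests on z = 0 and the three cylinders share a vertical axis.

The open box is beside the stool with their tops flush at z = 396. The spool is on top of the stool.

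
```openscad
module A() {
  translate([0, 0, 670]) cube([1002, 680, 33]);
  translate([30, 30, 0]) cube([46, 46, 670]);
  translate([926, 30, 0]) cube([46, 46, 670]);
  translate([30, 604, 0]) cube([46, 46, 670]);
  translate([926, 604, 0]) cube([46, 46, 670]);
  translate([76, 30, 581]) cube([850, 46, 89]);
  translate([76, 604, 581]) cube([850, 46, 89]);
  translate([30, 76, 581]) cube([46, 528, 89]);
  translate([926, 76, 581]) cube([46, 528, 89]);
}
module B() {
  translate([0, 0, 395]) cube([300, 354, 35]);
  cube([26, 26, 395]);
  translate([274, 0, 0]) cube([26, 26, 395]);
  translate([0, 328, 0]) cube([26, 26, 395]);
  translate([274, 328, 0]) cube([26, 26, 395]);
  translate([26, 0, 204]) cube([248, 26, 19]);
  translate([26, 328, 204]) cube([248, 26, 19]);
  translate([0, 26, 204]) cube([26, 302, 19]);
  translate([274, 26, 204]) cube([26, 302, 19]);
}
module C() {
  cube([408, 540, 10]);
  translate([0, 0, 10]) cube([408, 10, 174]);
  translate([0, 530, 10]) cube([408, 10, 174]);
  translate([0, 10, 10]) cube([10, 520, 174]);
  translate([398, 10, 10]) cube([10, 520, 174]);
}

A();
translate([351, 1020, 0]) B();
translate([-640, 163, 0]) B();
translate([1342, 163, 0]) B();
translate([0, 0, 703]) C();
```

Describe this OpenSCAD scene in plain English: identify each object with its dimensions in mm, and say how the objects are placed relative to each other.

A is a rectangular dining table. The top is 1002×680×33 mm with its upper surface at z = 703 mm. It stands on four 46×46 mm square legs, each inset 30 mm from the nearest pair of top edges, running from the floor to the underside of the top. Four apron rails, 46 mm thick and 89 mm tall, run between adjacent legs with their top edges flush with the underside of the top and their outer faces flush with the legs' outer faces.

B is a four-legged stool. The seat is a 300×354×35 mm slab whose top surface is at z = 430 mm; four square legs, each 26×26 mm in cross-section, run from the floor (z = 0) to the underside of the seat, each flush with a corner of the seat. Four stretchers, 26 mm wide and 19 mm tall, connect adjacent legs with their undersides at z = 204 mm, each running between the inner faces of the legs it joins and aligned with the legs' outer faces on the other axis.

C is an open-topped rectangular box: outside dimensions 408×540×184 mm, with a uniform wall and base thickness of 10 mm. The base is a full 408×540 slab on the floor; four walls sit on top of the base. The front and back walls (the −y and +y sides) span the full width; the two side walls fit between them.

Three stools sit around the table at the +y, −x, +x sides. The open box is on top of the table.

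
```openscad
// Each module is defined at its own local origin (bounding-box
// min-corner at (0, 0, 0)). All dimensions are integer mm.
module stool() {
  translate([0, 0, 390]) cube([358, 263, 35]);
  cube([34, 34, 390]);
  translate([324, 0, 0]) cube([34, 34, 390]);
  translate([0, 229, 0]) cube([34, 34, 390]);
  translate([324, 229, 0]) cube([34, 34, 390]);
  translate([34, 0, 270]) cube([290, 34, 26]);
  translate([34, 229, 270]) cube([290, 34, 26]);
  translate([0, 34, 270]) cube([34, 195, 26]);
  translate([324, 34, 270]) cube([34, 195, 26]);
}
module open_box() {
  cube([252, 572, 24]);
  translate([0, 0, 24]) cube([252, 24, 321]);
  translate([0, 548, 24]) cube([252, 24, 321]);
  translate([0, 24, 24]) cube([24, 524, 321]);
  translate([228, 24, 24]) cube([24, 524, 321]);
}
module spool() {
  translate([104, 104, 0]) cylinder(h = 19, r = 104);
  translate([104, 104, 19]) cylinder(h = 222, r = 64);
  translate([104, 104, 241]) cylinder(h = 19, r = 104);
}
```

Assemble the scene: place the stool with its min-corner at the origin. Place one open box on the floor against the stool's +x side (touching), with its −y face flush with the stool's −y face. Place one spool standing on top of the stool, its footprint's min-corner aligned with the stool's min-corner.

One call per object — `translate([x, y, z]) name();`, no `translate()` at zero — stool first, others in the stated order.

stool();
translate([358, 0, 0]) open_box();
translate([0, 0, 425]) spool();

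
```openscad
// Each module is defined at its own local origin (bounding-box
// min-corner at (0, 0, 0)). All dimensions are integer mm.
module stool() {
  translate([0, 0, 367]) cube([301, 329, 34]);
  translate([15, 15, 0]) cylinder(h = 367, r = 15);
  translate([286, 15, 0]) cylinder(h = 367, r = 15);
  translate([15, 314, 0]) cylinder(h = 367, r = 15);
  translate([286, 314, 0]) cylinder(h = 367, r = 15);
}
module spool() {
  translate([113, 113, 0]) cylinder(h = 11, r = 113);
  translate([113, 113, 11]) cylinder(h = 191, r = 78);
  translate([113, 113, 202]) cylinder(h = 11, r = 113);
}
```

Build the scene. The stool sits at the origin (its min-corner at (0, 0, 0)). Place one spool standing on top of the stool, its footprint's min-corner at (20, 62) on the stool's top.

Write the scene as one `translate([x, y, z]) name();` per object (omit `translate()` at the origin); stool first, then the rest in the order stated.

stool();
translate([20, 62, 401]) spool();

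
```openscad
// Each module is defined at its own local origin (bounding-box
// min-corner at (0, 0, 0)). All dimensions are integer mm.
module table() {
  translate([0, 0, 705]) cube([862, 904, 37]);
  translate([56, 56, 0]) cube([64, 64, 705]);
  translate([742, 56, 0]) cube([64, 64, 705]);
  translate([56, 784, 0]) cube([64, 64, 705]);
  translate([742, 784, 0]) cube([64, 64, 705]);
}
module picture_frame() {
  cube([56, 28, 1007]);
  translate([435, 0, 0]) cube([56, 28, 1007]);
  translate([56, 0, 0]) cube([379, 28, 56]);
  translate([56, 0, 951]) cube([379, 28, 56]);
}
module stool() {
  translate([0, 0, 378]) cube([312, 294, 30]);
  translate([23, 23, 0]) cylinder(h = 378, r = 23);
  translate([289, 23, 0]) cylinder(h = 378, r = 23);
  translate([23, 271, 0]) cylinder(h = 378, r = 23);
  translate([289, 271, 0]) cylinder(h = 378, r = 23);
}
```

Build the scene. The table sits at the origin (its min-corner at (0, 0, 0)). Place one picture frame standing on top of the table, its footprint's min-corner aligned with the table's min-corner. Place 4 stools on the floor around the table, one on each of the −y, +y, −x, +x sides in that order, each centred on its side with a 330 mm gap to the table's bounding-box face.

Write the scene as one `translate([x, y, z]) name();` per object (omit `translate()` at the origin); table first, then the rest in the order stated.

table();
translate([0, 0, 742]) picture_frame();
translate([275, -624, 0]) stool();
translate([275, 1234, 0]) stool();
translate([-642, 305, 0]) stool();
translate([1192, 305, 0]) stool();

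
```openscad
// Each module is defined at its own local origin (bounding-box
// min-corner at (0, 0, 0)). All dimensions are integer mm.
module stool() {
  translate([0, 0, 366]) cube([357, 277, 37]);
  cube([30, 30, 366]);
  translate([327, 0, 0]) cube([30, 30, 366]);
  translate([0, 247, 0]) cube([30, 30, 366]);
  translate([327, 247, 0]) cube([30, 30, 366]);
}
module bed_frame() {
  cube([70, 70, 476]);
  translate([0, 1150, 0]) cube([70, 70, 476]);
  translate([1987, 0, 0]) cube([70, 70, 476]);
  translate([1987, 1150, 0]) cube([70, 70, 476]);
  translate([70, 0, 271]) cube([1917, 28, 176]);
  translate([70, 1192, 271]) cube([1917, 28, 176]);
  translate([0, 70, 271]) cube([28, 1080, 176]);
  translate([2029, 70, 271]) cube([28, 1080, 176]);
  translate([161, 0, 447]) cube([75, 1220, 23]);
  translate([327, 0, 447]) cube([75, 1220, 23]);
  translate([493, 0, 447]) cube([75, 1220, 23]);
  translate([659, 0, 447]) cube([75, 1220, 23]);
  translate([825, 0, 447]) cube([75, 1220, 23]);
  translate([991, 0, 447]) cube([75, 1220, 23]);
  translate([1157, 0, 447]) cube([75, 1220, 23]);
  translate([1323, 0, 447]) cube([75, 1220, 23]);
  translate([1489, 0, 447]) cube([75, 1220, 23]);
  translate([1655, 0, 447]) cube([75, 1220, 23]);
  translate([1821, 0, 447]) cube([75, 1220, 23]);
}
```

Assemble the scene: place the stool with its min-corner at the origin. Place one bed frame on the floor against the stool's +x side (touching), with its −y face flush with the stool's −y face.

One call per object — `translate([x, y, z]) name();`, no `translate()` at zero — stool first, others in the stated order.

stool();
translate([357, 0, 0]) bed_frame();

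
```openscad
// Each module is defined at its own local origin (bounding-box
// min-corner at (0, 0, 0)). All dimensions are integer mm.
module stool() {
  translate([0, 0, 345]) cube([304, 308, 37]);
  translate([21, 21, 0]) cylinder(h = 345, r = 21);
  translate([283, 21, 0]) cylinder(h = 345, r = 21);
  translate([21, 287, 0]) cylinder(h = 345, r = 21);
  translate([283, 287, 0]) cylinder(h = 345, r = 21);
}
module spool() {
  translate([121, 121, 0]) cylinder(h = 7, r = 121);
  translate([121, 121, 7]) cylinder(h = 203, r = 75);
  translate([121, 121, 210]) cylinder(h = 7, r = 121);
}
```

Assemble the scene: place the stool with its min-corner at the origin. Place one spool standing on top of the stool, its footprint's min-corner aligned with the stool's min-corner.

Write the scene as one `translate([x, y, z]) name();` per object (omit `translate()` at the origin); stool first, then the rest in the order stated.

stool();
translate([0, 0, 382]) spool();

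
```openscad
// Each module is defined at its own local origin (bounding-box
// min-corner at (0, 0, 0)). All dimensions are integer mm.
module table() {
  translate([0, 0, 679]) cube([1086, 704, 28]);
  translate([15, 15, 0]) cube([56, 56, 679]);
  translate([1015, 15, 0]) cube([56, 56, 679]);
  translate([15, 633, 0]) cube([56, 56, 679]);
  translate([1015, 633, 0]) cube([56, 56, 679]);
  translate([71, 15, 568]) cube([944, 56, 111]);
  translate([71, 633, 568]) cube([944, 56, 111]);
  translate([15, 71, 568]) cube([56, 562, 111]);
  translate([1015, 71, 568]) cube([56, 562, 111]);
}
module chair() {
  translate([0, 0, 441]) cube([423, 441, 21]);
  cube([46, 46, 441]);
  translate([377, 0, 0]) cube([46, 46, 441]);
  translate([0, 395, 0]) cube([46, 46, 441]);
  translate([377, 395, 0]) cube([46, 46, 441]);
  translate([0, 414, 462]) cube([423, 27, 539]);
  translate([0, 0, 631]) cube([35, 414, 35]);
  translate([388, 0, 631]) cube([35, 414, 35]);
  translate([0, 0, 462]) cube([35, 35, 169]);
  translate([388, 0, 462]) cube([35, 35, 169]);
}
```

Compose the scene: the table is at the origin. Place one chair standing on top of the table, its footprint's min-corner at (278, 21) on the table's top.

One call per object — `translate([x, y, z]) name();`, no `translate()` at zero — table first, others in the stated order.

table();
translate([278, 21, 707]) chair();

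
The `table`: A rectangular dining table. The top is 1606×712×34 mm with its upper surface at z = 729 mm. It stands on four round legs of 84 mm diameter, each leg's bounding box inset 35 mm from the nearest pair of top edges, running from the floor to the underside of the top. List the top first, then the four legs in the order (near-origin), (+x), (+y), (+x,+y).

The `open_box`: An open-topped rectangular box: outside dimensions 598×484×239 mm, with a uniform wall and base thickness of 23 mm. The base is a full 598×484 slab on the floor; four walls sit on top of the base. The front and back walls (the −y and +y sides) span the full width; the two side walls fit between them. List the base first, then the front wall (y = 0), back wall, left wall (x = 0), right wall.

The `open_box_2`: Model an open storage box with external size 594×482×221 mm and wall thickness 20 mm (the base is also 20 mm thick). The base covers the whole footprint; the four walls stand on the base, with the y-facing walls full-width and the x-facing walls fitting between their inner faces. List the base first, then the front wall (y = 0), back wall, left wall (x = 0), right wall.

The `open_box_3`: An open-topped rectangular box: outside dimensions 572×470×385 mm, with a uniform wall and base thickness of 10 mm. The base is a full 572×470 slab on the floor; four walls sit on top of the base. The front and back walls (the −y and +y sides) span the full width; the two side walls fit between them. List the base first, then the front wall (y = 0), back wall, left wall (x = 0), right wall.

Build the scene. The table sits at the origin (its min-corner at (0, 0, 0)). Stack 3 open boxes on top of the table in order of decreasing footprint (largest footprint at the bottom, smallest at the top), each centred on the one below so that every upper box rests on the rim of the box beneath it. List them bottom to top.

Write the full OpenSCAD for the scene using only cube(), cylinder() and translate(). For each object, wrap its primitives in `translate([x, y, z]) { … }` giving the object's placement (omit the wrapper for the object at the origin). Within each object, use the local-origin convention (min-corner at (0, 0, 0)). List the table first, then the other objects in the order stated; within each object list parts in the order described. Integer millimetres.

translate([0, 0, 695]) cube([1606, 712, 34]);
translate([77, 77, 0]) cylinder(h = 695, r = 42);
translate([1529, 77, 0]) cylinder(h = 695, r = 42);
translate([77, 635, 0]) cylinder(h = 695, r = 42);
translate([1529, 635, 0]) cylinder(h = 695, r = 42);
translate([504, 114, 729]) {
  cube([598, 484, 23]);
  translate([0, 0, 23]) cube([598, 23, 216]);
  translate([0, 461, 23]) cube([598, 23, 216]);
  translate([0, 23, 23]) cube([23, 438, 216]);
  translate([575, 23, 23]) cube([23, 438, 216]);
}
translate([506, 115, 968]) {
  cube([594, 482, 20]);
  translate([0, 0, 20]) cube([594, 20, 201]);
  translate([0, 462, 20]) cube([594, 20, 201]);
  translate([0, 20, 20]) cube([20, 442, 201]);
  translate([574, 20, 20]) cube([20, 442, 201]);
}
translate([517, 121, 1189]) {
  cube([572, 470, 10]);
  translate([0, 0, 10]) cube([572, 10, 375]);
  translate([0, 460, 10]) cube([572, 10, 375]);
  translate([0, 10, 10]) cube([10, 450, 375]);
  translate([562, 10, 10]) cube([10, 450, 375]);
}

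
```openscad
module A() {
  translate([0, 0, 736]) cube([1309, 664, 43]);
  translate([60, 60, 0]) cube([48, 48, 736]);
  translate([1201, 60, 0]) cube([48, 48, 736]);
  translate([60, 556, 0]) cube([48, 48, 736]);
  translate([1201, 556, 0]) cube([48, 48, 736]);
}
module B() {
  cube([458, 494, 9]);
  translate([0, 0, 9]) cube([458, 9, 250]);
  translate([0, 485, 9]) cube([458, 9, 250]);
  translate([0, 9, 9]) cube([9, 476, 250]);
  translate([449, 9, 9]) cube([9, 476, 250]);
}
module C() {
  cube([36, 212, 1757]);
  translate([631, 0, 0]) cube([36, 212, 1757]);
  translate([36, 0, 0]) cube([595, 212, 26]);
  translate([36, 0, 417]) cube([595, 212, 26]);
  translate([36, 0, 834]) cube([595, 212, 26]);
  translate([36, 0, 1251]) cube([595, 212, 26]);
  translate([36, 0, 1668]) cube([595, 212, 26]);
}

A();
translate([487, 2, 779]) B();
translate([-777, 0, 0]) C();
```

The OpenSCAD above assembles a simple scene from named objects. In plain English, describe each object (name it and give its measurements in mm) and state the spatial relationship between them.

A is a table: top 1309 mm (x) × 664 mm (y), 43 mm thick, upper face at z = 779 mm, on four 48×48 mm square legs, each inset 60 mm from the nearest pair of top edges, running from z = 0 to the bottom of the top.

B is an open storage box with external size 458×494×259 mm and wall thickness 9 mm (the base is also 9 mm thick). The base covers the whole footprint; the four walls stand on the base, with the y-facing walls full-width and the x-facing walls fitting between their inner faces.

C is an open bookshelf. Two side panels, each 36 mm thick, 212 mm deep and 1757 mm tall, stand 667 mm apart (outside-to-outside). Between them sit 5 shelves, each 26 mm thick and 212 mm deep, spanning the full gap between the sides. The bottom shelf rests on the floor (its underside at z = 0) and the clear gap between one shelf's top and the next shelf's underside is 391 mm.

The open box is on top of the table. The bookshelf is on the floor beside the table on its −x side.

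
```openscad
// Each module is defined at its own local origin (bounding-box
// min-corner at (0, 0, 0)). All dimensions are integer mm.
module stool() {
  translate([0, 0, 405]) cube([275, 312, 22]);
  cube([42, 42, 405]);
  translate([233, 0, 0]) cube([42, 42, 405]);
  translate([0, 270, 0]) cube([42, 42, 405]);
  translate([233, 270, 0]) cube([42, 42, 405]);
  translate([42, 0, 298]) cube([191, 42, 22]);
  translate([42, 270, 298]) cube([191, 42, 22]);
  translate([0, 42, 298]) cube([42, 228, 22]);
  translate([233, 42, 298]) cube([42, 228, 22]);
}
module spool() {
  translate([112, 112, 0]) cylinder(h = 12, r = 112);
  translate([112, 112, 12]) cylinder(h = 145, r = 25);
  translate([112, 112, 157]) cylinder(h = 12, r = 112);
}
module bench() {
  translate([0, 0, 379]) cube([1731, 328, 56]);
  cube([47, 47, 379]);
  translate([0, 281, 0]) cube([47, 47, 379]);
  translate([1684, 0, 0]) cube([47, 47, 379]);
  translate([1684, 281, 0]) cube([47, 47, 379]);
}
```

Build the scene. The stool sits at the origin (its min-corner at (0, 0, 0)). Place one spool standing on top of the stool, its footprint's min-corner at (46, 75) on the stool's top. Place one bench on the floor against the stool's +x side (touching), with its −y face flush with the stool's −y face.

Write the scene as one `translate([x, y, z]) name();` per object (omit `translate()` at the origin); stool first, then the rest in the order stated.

stool();
translate([46, 75, 427]) spool();
translate([275, 0, 0]) bench();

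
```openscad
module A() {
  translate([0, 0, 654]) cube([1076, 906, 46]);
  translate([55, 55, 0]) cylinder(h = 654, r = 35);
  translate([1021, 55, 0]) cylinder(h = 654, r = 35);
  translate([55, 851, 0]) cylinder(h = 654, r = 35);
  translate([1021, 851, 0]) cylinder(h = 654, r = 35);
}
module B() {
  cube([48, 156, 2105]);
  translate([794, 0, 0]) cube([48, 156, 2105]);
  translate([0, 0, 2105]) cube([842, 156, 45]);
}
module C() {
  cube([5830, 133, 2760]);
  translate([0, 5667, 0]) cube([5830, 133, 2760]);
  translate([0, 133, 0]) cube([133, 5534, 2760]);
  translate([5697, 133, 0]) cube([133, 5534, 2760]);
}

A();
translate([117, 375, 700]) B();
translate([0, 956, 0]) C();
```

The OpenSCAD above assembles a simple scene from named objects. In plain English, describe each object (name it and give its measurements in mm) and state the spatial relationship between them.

A is a table with a 1076×906 mm rectangular top, 46 mm thick, top surface at z = 700 mm, supported by four round legs of 70 mm diameter, each leg's bounding box inset 20 mm from the nearest pair of top edges, running from the floor.

B is a rectangular door frame: two vertical jambs of 48×156 mm section, 2105 mm tall, with a clear opening 746 mm wide between their inner faces. A header 45 mm tall and 156 mm deep lies on top of the jambs and spans the full outside width.

C is a box-shaped house frame (walls only): outside footprint 5830×5800 mm, wall height 2760 mm, wall thickness 133 mm. The two y-facing walls run the full x-width; the two x-facing walls fit between the inner faces of the y-facing walls.

The door frame is on top of the table, centred. The house frame is on the floor beside the table on its +y side.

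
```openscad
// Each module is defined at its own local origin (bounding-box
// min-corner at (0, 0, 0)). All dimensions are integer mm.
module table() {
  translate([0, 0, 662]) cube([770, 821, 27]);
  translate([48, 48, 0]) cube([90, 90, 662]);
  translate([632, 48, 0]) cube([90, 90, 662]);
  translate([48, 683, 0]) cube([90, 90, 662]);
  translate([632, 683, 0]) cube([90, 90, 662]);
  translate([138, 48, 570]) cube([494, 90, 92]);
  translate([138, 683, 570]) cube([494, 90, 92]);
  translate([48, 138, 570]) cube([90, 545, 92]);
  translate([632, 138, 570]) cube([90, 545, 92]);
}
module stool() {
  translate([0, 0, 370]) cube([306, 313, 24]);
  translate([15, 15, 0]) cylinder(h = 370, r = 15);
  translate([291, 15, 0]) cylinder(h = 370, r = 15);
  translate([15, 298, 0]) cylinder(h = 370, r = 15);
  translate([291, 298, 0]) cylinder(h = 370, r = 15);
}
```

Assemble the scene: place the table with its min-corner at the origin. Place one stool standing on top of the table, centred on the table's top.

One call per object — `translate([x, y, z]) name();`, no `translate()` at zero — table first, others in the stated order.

table();
translate([232, 254, 689]) stool();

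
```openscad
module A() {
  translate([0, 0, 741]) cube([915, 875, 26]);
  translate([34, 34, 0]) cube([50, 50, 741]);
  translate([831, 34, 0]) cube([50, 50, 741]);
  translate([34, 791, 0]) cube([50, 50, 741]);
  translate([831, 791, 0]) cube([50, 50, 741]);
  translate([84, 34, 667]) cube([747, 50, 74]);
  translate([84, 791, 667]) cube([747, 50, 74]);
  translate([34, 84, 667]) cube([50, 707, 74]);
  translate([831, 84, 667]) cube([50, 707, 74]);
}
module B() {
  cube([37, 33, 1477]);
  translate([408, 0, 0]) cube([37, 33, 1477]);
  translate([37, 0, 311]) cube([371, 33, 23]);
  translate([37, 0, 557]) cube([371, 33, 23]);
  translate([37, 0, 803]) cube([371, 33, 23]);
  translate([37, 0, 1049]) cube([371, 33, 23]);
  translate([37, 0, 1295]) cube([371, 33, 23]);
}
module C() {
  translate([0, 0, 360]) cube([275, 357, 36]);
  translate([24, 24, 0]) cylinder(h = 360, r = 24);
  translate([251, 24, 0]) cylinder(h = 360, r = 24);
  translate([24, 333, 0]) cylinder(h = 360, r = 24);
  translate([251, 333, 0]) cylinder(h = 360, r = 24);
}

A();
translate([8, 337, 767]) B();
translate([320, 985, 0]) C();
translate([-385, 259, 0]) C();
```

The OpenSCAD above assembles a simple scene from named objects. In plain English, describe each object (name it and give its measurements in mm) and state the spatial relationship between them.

A is a table: top 915 mm (x) × 875 mm (y), 26 mm thick, upper face at z = 767 mm, on four 50×50 mm square legs, each inset 34 mm from the nearest pair of top edges, running from z = 0 to the bottom of the top. Four apron rails, 50 mm thick and 74 mm tall, run between adjacent legs with their top edges flush with the underside of the top and their outer faces flush with the legs' outer faces.

B is a wooden ladder with two side rails of 37×33 mm section and 1477 mm height, set 445 mm apart overall. Between them run 5 rectangular rungs (33 mm deep, 23 mm thick), front faces flush with the rails' −y face. The bottom of the first rung is 311 mm above the floor and each subsequent rung is 246 mm higher than the one below.

C is a simple wooden stool: a rectangular seat 275 mm (x) by 357 mm (y), 36 mm thick, top face at z = 396 mm, on four round legs, each 48 mm in diameter. The legs rest on z = 0, each leg's axis is inset half a diameter from the nearest pair of seat edges (so the leg's bounding box is flush with the corner).

The ladder is on top of the table. Two stools sit around the table at the +y, −x sides.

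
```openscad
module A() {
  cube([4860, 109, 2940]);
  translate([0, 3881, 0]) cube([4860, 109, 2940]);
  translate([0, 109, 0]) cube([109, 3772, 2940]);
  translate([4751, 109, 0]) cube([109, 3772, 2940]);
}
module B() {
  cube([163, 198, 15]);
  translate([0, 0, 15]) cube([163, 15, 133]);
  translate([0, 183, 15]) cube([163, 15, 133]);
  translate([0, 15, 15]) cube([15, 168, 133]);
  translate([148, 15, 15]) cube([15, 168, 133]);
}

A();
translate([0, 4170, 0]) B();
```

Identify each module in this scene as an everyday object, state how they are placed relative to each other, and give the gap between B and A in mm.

A is a house frame. B is an open box. The open box is on the floor beside the house frame on its +y side. The gap between the open box and the house frame is 180 mm.

The open box's nearest face is 180 mm from the house frame's +y face.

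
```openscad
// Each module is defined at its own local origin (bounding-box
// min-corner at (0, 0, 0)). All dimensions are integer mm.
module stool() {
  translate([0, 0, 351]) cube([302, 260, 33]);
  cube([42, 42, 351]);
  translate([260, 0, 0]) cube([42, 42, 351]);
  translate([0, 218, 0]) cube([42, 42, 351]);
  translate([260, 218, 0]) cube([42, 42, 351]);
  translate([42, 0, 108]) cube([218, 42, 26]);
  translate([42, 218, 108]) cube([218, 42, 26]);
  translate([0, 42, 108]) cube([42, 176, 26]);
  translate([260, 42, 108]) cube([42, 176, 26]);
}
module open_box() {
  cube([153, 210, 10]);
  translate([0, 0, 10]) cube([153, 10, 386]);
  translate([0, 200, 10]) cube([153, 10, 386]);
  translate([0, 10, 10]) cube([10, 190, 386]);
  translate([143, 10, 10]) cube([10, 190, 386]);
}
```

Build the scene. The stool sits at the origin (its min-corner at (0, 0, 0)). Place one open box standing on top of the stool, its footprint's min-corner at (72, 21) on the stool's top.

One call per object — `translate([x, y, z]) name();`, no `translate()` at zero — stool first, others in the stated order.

stool();
translate([72, 21, 384]) open_box();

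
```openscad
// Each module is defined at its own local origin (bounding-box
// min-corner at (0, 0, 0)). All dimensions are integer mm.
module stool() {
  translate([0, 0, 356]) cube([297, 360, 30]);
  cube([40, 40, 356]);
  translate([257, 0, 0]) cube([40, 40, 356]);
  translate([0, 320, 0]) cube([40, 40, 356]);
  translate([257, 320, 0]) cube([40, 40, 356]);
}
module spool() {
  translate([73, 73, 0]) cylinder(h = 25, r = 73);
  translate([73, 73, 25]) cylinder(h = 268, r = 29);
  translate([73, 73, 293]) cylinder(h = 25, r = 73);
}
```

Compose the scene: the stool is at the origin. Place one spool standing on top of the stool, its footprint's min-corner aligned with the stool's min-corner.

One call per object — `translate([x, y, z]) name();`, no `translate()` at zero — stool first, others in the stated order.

stool();
translate([0, 0, 386]) spool();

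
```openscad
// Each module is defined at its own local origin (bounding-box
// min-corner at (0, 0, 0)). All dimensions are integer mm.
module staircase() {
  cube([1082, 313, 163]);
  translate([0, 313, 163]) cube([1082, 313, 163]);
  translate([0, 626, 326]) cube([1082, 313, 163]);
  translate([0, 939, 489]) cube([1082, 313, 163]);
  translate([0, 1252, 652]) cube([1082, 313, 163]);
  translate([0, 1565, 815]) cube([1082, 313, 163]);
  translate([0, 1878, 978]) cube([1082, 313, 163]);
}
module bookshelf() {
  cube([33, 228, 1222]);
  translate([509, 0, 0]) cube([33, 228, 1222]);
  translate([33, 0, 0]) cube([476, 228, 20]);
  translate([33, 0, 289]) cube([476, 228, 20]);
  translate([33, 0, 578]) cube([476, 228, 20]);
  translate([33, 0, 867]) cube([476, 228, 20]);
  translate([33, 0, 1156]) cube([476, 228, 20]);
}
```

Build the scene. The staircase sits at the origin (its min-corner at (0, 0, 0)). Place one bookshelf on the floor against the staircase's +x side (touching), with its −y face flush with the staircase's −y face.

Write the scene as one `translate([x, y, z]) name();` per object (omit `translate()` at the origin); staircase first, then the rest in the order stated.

staircase();
translate([1082, 0, 0]) bookshelf();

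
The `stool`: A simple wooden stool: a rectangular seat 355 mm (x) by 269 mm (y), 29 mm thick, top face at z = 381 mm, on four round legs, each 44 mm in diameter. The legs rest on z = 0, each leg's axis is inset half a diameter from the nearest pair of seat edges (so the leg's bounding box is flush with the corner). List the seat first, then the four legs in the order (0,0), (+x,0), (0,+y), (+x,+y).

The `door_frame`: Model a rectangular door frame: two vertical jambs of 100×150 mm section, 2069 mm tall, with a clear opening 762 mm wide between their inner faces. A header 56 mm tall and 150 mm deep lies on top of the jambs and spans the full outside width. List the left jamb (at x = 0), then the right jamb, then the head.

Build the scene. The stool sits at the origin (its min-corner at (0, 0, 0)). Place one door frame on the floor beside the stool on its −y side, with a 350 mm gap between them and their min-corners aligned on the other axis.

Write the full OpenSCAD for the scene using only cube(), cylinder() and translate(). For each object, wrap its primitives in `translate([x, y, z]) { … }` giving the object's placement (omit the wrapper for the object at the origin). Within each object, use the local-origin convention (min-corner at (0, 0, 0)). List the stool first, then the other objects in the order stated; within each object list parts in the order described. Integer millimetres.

translate([0, 0, 352]) cube([355, 269, 29]);
translate([22, 22, 0]) cylinder(h = 352, r = 22);
translate([333, 22, 0]) cylinder(h = 352, r = 22);
translate([22, 247, 0]) cylinder(h = 352, r = 22);
translate([333, 247, 0]) cylinder(h = 352, r = 22);
translate([0, -500, 0]) {
  cube([100, 150, 2069]);
  translate([862, 0, 0]) cube([100, 150, 2069]);
  translate([0, 0, 2069]) cube([962, 150, 56]);
}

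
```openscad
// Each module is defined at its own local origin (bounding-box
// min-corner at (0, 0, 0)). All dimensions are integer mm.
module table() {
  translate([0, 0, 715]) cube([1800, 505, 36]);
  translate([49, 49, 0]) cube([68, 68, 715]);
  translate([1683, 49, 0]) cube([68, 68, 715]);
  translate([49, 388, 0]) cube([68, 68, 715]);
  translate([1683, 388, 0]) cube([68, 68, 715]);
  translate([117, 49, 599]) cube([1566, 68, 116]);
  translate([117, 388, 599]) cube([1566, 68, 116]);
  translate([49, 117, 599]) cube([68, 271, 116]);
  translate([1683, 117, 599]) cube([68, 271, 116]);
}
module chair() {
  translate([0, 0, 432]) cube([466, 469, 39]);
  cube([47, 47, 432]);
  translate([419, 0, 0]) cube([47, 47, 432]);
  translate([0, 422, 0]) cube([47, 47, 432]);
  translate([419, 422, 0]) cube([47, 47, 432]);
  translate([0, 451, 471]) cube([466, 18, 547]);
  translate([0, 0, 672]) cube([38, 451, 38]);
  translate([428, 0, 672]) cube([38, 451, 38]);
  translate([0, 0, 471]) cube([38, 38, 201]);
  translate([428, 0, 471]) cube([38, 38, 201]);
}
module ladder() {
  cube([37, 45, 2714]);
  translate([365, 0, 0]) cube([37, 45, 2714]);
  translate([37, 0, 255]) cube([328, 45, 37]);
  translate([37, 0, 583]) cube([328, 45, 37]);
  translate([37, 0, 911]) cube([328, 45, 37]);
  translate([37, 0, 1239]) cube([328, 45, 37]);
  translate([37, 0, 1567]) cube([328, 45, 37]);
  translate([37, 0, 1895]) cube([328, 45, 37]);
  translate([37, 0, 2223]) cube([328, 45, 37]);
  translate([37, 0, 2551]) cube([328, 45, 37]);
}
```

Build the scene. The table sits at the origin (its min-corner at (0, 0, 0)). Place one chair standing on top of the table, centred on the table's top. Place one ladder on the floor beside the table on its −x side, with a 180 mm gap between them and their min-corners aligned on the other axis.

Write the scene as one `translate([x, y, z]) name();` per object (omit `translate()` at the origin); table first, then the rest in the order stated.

table();
translate([667, 18, 751]) chair();
translate([-582, 0, 0]) ladder();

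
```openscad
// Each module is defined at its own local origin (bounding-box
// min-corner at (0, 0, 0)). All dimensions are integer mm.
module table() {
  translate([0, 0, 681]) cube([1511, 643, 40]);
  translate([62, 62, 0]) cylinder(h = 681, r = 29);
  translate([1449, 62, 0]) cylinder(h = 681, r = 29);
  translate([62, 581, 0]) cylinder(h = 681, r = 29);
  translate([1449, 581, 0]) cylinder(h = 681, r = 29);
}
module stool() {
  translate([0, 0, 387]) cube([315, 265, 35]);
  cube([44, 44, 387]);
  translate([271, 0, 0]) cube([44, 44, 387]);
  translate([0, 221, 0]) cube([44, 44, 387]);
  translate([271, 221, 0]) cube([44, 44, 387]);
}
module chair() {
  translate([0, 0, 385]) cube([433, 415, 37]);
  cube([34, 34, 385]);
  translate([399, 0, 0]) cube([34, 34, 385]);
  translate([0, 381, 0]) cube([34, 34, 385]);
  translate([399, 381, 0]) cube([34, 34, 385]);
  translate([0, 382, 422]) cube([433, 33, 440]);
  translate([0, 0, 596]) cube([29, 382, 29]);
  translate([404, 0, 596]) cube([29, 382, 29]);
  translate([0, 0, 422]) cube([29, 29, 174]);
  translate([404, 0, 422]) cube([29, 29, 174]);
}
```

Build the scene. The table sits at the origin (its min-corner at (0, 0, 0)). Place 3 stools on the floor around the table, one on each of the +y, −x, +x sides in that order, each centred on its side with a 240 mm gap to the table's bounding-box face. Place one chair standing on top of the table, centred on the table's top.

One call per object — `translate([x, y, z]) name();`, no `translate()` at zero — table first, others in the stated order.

table();
translate([598, 883, 0]) stool();
translate([-555, 189, 0]) stool();
translate([1751, 189, 0]) stool();
translate([539, 114, 721]) chair();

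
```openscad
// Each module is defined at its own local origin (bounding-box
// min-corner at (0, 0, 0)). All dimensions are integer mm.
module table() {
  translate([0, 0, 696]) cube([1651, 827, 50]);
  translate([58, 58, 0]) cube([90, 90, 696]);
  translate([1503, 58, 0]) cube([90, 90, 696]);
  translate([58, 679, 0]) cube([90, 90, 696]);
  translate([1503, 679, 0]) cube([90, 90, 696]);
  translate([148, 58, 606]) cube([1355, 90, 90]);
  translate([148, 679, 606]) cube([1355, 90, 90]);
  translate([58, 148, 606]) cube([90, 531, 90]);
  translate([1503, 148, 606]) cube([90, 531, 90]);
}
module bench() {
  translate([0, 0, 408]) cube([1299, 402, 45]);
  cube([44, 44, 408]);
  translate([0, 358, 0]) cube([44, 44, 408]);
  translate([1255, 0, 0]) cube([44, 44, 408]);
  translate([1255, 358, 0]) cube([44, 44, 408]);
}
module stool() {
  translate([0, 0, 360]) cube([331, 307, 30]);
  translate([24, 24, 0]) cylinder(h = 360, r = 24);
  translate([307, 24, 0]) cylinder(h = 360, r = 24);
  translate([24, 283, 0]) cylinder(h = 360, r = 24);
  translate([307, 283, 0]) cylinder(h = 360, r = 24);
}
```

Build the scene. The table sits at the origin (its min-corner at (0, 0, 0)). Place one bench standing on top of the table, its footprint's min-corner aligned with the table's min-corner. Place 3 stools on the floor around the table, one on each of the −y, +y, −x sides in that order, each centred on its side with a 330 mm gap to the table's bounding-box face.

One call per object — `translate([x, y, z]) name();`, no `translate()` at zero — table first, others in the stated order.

table();
translate([0, 0, 746]) bench();
translate([660, -637, 0]) stool();
translate([660, 1157, 0]) stool();
translate([-661, 260, 0]) stool();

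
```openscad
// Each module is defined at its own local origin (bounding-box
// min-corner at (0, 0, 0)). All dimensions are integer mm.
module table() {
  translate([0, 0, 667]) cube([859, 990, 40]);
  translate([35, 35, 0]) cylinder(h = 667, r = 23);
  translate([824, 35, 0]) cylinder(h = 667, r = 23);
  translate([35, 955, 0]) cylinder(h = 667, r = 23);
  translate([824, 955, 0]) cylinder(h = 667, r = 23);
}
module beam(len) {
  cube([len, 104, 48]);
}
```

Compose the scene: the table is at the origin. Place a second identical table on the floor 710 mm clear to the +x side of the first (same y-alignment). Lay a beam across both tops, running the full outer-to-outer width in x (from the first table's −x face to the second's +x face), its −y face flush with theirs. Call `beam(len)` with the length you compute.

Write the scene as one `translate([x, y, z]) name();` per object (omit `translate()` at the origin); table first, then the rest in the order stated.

table();
translate([1569, 0, 0]) table();
translate([0, 0, 707]) beam(2428);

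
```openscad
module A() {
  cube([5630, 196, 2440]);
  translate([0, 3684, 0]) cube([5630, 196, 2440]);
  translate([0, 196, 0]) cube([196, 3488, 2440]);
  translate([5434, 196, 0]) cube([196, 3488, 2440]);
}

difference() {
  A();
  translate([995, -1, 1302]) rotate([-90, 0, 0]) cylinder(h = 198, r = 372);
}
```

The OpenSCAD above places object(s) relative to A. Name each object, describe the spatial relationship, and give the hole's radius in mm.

A is a house frame. The house frame has a circular hole through its front wall. The hole's radius is 372 mm.

The subtracted cylinder has r = 372 mm.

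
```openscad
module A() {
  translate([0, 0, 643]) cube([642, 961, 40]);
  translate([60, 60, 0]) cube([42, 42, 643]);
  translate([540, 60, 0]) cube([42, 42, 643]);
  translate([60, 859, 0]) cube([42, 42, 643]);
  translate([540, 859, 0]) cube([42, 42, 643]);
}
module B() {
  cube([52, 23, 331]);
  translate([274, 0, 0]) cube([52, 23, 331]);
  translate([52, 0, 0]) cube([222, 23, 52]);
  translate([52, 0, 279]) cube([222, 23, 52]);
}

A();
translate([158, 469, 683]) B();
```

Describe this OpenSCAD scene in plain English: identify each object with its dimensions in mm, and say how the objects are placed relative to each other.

A is a table with a 642×961 mm rectangular top, 40 mm thick, top surface at z = 683 mm, supported by four 42×42 mm square legs, each inset 60 mm from the nearest pair of top edges, running from the floor.

B is a picture frame with a 222×227 mm rectangular opening (x by z) and a uniform 52 mm border on every side. Frame depth is 23 mm along y. It is built from two vertical stiles running the full outside height and two horizontal rails spanning the gap between the stiles.

The picture frame is on top of the table, centred.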